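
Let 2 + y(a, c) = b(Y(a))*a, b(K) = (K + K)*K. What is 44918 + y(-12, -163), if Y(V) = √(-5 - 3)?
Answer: 45108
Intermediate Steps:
Y(V) = 2*I*√2 (Y(V) = √(-8) = 2*I*√2)
b(K) = 2*K² (b(K) = (2*K)*K = 2*K²)
y(a, c) = -2 - 16*a (y(a, c) = -2 + (2*(2*I*√2)²)*a = -2 + (2*(-8))*a = -2 - 16*a)
44918 + y(-12, -163) = 44918 + (-2 - 16*(-12)) = 44918 + (-2 + 192) = 44918 + 190 = 45108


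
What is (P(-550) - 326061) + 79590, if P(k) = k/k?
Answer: -246470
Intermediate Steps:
P(k) = 1
(P(-550) - 326061) + 79590 = (1 - 326061) + 79590 = -326060 + 79590 = -246470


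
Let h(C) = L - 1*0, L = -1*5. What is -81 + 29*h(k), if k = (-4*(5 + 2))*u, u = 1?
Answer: -226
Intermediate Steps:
L = -5
k = -28 (k = -4*(5 + 2)*1 = -4*7*1 = -28*1 = -28)
h(C) = -5 (h(C) = -5 - 1*0 = -5 + 0 = -5)
-81 + 29*h(k) = -81 + 29*(-5) = -81 - 145 = -226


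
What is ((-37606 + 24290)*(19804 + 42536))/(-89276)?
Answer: 207529860/22319 ≈ 9298.3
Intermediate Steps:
((-37606 + 24290)*(19804 + 42536))/(-89276) = -13316*62340*(-1/89276) = -830119440*(-1/89276) = 207529860/22319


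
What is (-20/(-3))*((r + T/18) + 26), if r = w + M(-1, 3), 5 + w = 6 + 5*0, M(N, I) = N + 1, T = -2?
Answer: 4840/27 ≈ 179.26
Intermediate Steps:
M(N, I) = 1 + N
w = 1 (w = -5 + (6 + 5*0) = -5 + (6 + 0) = -5 + 6 = 1)
r = 1 (r = 1 + (1 - 1) = 1 + 0 = 1)
(-20/(-3))*((r + T/18) + 26) = (-20/(-3))*((1 - 2/18) + 26) = (-20*(-1)/3)*((1 - 2*1/18) + 26) = (-4*(-5/3))*((1 - ⅑) + 26) = 20*(8/9 + 26)/3 = (20/3)*(242/9) = 4840/27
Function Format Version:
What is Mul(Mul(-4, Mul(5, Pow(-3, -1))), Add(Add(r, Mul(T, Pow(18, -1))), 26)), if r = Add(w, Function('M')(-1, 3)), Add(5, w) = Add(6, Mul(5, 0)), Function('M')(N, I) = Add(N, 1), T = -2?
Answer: Rational(4840, 27) ≈ 179.26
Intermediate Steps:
Function('M')(N, I) = Add(1, N)
w = 1 (w = Add(-5, Add(6, Mul(5, 0))) = Add(-5, Add(6, 0)) = Add(-5, 6) = 1)
r = 1 (r = Add(1, Add(1, -1)) = Add(1, 0) = 1)
Mul(Mul(-4, Mul(5, Pow(-3, -1))), Add(Add(r, Mul(T, Pow(18, -1))), 26)) = Mul(Mul(-4, Mul(5, Pow(-3, -1))), Add(Add(1, Mul(-2, Pow(18, -1))), 26)) = Mul(Mul(-4, Mul(5, Rational(-1, 3))), Add(Add(1, Mul(-2, Rational(1, 18))), 26)) = Mul(Mul(-4, Rational(-5, 3)), Add(Add(1, Rational(-1, 9)), 26)) = Mul(Rational(20, 3), Add(Rational(8, 9), 26)) = Mul(Rational(20, 3), Rational(242, 9)) = Rational(4840, 27)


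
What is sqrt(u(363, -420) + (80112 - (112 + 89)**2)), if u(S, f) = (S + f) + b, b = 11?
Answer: sqrt(39665) ≈ 199.16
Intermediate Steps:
u(S, f) = 11 + S + f (u(S, f) = (S + f) + 11 = 11 + S + f)
sqrt(u(363, -420) + (80112 - (112 + 89)**2)) = sqrt((11 + 363 - 420) + (80112 - (112 + 89)**2)) = sqrt(-46 + (80112 - 1*201**2)) = sqrt(-46 + (80112 - 1*40401)) = sqrt(-46 + (80112 - 40401)) = sqrt(-46 + 39711) = sqrt(39665)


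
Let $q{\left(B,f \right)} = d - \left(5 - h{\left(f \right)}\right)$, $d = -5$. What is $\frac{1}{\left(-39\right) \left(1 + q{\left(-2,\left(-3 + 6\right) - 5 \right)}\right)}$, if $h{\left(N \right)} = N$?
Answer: $\frac{1}{429} \approx 0.002331$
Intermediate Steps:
$q{\left(B,f \right)} = -10 + f$ ($q{\left(B,f \right)} = -5 - \left(5 - f\right) = -5 + \left(-5 + f\right) = -10 + f$)
$\frac{1}{\left(-39\right) \left(1 + q{\left(-2,\left(-3 + 6\right) - 5 \right)}\right)} = \frac{1}{\left(-39\right) \left(1 + \left(-10 + \left(\left(-3 + 6\right) - 5\right)\right)\right)} = \frac{1}{\left(-39\right) \left(1 + \left(-10 + \left(3 - 5\right)\right)\right)} = \frac{1}{\left(-39\right) \left(1 - 12\right)} = \frac{1}{\left(-39\right) \left(-11\right)} = \frac{1}{429}$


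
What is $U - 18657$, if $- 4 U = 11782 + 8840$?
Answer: $- \frac{47625}{2} \approx -23813.0$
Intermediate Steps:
$U = - \frac{10311}{2}$ ($U = - \frac{11782 + 8840}{4} = \left(- \frac{1}{4}\right) 20622 = - \frac{10311}{2} \approx -5155.5$)
$U - 18657 = - \frac{10311}{2} - 18657 = - \frac{47625}{2}$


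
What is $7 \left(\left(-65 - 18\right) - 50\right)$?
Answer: $-931$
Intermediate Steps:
$7 \left(\left(-65 - 18\right) - 50\right) = 7 \left(-83 - 50\right) = 7 \left(-133\right) = -931$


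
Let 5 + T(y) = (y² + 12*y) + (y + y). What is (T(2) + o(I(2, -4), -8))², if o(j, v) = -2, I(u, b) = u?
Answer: 625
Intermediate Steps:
T(y) = -5 + y² + 14*y (T(y) = -5 + ((y² + 12*y) + (y + y)) = -5 + ((y² + 12*y) + 2*y) = -5 + (y² + 14*y) = -5 + y² + 14*y)
(T(2) + o(I(2, -4), -8))² = ((-5 + 2² + 14*2) - 2)² = ((-5 + 4 + 28) - 2)² = (27 - 2)² = 25² = 625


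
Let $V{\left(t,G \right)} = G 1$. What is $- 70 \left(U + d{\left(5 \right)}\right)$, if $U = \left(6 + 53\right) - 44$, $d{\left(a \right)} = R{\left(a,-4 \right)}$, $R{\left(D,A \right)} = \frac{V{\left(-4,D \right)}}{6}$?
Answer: $- \frac{3325}{3} \approx -1108.3$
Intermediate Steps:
$V{\left(t,G \right)} = G$
$R{\left(D,A \right)} = \frac{D}{6}$
$d{\left(a \right)} = \frac{a}{6}$
$U = 15$ ($U = 59 - 44 = 15$)
$- 70 \left(U + d{\left(5 \right)}\right) = - 70 \left(15 + \frac{1}{6} \cdot 5\right) = - 70 \left(15 + \frac{5}{6}\right) = \left(-70\right) \frac{95}{6} = - \frac{3325}{3}$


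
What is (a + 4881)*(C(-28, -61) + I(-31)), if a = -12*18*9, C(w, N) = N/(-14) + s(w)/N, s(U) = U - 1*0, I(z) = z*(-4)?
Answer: 323096433/854 ≈ 3.7833e+5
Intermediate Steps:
I(z) = -4*z
s(U) = U (s(U) = U + 0 = U)
C(w, N) = -N/14 + w/N (C(w, N) = N/(-14) + w/N = N*(-1/14) + w/N = -N/14 + w/N)
a = -1944 (a = -216*9 = -1944)
(a + 4881)*(C(-28, -61) + I(-31)) = (-1944 + 4881)*((-1/14*(-61) - 28/(-61)) - 4*(-31)) = 2937*((61/14 - 28*(-1/61)) + 124) = 2937*((61/14 + 28/61) + 124) = 2937*(4113/854 + 124) = 2937*(110009/854) = 323096433/854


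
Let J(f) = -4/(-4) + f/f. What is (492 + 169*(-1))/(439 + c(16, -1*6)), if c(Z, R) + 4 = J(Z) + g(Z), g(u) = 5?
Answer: 19/26 ≈ 0.73077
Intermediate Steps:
J(f) = 2 (J(f) = -4*(-¼) + 1 = 1 + 1 = 2)
c(Z, R) = 3 (c(Z, R) = -4 + (2 + 5) = -4 + 7 = 3)
(492 + 169*(-1))/(439 + c(16, -1*6)) = (492 + 169*(-1))/(439 + 3) = (492 - 169)/442 = 323*(1/442) = 19/26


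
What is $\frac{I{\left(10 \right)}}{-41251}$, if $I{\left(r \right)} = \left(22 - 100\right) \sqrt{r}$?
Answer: $\frac{78 \sqrt{10}}{41251} \approx 0.0059794$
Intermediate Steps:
$I{\left(r \right)} = - 78 \sqrt{r}$ ($I{\left(r \right)} = \left(22 - 100\right) \sqrt{r} = - 78 \sqrt{r}$)
$\frac{I{\left(10 \right)}}{-41251} = \frac{\left(-78\right) \sqrt{10}}{-41251} = - 78 \sqrt{10} \left(- \frac{1}{41251}\right) = \frac{78 \sqrt{10}}{41251}$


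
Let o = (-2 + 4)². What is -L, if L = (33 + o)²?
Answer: -1369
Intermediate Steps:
o = 4 (o = 2² = 4)
L = 1369 (L = (33 + 4)² = 37² = 1369)
-L = -1*1369 = -1369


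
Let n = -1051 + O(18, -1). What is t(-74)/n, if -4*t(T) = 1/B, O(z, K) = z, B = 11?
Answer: 1/45452 ≈ 2.2001e-5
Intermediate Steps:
n = -1033 (n = -1051 + 18 = -1033)
t(T) = -1/44 (t(T) = -1/4/11 = -1/4*1/11 = -1/44)
t(-74)/n = -1/44/(-1033) = -1/44*(-1/1033) = 1/45452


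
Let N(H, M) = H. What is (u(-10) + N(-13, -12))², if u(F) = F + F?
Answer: 1089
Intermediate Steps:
u(F) = 2*F
(u(-10) + N(-13, -12))² = (2*(-10) - 13)² = (-20 - 13)² = (-33)² = 1089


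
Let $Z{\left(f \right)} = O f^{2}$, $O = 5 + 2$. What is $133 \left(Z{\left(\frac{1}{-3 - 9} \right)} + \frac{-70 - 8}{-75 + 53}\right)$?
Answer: $\frac{757169}{1584} \approx 478.01$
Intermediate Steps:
$O = 7$
$Z{\left(f \right)} = 7 f^{2}$
$133 \left(Z{\left(\frac{1}{-3 - 9} \right)} + \frac{-70 - 8}{-75 + 53}\right) = 133 \left(7 \left(\frac{1}{-3 - 9}\right)^{2} + \frac{-70 - 8}{-75 + 53}\right) = 133 \left(7 \left(\frac{1}{-12}\right)^{2} - \frac{78}{-22}\right) = 133 \left(7 \left(- \frac{1}{12}\right)^{2} - - \frac{39}{11}\right) = 133 \left(7 \cdot \frac{1}{144} + \frac{39}{11}\right) = 133 \left(\frac{7}{144} + \frac{39}{11}\right) = 133 \cdot \frac{5693}{1584} = \frac{757169}{1584}$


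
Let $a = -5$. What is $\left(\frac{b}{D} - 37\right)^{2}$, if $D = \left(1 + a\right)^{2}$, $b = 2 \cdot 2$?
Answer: $\frac{21609}{16} \approx 1350.6$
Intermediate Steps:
$b = 4$
$D = 16$ ($D = \left(1 - 5\right)^{2} = \left(-4\right)^{2} = 16$)
$\left(\frac{b}{D} - 37\right)^{2} = \left(\frac{4}{16} - 37\right)^{2} = \left(4 \cdot \frac{1}{16} - 37\right)^{2} = \left(\frac{1}{4} - 37\right)^{2} = \left(- \frac{147}{4}\right)^{2} = \frac{21609}{16}$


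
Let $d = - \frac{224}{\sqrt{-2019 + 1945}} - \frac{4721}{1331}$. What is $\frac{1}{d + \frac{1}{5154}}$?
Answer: $- \frac{6175595629323714}{1202525670439145221} - \frac{5270635247435712 i \sqrt{74}}{1202525670439145221} \approx -0.0051355 - 0.037704 i$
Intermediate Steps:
$d = - \frac{4721}{1331} + \frac{112 i \sqrt{74}}{37}$ ($d = - \frac{224}{\sqrt{-74}} - \frac{4721}{1331} = - \frac{224}{i \sqrt{74}} - \frac{4721}{1331} = - 224 \left(- \frac{i \sqrt{74}}{74}\right) - \frac{4721}{1331} = \frac{112 i \sqrt{74}}{37} - \frac{4721}{1331} = - \frac{4721}{1331} + \frac{112 i \sqrt{74}}{37} \approx -3.547 + 26.039 i$)
$\frac{1}{d + \frac{1}{5154}} = \frac{1}{\left(- \frac{4721}{1331} + \frac{112 i \sqrt{74}}{37}\right) + \frac{1}{5154}} = \frac{1}{- \frac{24330703}{6859974} + \frac{112 i \sqrt{74}}{37}}$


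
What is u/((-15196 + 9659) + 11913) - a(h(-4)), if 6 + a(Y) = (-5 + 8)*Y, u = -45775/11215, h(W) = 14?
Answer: -514858403/14301368 ≈ -36.001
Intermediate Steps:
u = -9155/2243 (u = -45775*1/11215 = -9155/2243 ≈ -4.0816)
a(Y) = -6 + 3*Y (a(Y) = -6 + (-5 + 8)*Y = -6 + 3*Y)
u/((-15196 + 9659) + 11913) - a(h(-4)) = -9155/(2243*((-15196 + 9659) + 11913)) - (-6 + 3*14) = -9155/(2243*(-5537 + 11913)) - (-6 + 42) = -9155/2243/6376 - 1*36 = -9155/2243*1/6376 - 36 = -9155/14301368 - 36 = -514858403/14301368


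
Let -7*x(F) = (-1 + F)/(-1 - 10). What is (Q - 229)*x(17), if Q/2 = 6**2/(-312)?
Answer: -47680/1001 ≈ -47.632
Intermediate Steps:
Q = -3/13 (Q = 2*(6**2/(-312)) = 2*(36*(-1/312)) = 2*(-3/26) = -3/13 ≈ -0.23077)
x(F) = -1/77 + F/77 (x(F) = -(-1 + F)/(7*(-1 - 10)) = -(-1 + F)/(7*(-11)) = -(-1 + F)*(-1)/(7*11) = -(1/11 - F/11)/7 = -1/77 + F/77)
(Q - 229)*x(17) = (-3/13 - 229)*(-1/77 + (1/77)*17) = -2980*(-1/77 + 17/77)/13 = -2980/13*16/77 = -47680/1001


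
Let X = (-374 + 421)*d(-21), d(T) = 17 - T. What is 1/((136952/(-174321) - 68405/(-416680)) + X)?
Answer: 14527214856/25936577586545 ≈ 0.00056010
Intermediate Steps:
X = 1786 (X = (-374 + 421)*(17 - 1*(-21)) = 47*(17 + 21) = 47*38 = 1786)
1/((136952/(-174321) - 68405/(-416680)) + X) = 1/((136952/(-174321) - 68405/(-416680)) + 1786) = 1/((136952*(-1/174321) - 68405*(-1/416680)) + 1786) = 1/((-136952/174321 + 13681/83336) + 1786) = 1/(-9028146271/14527214856 + 1786) = 1/(25936577586545/14527214856) = 14527214856/25936577586545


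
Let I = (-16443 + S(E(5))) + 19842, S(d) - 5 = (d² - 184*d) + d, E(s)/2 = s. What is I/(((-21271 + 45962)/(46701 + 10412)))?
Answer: 95607162/24691 ≈ 3872.1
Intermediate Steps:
E(s) = 2*s
S(d) = 5 + d² - 183*d (S(d) = 5 + ((d² - 184*d) + d) = 5 + (d² - 183*d) = 5 + d² - 183*d)
I = 1674 (I = (-16443 + (5 + (2*5)² - 366*5)) + 19842 = (-16443 + (5 + 10² - 183*10)) + 19842 = (-16443 + (5 + 100 - 1830)) + 19842 = (-16443 - 1725) + 19842 = -18168 + 19842 = 1674)
I/(((-21271 + 45962)/(46701 + 10412))) = 1674/(((-21271 + 45962)/(46701 + 10412))) = 1674/((24691/57113)) = 1674/((24691*(1/57113))) = 1674/(24691/57113) = 1674*(57113/24691) = 95607162/24691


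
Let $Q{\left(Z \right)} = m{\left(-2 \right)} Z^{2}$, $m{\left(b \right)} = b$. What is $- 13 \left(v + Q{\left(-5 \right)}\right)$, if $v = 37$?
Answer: $169$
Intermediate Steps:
$Q{\left(Z \right)} = - 2 Z^{2}$
$- 13 \left(v + Q{\left(-5 \right)}\right) = - 13 \left(37 - 2 \left(-5\right)^{2}\right) = - 13 \left(37 - 50\right) = \left(-13\right) \left(-13\right) = 169$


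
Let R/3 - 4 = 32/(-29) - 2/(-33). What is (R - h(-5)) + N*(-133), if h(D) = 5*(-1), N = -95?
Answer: 4034990/319 ≈ 12649.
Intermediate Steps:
R = 2830/319 (R = 12 + 3*(32/(-29) - 2/(-33)) = 12 + 3*(32*(-1/29) - 2*(-1/33)) = 12 + 3*(-32/29 + 2/33) = 12 + 3*(-998/957) = 12 - 998/319 = 2830/319 ≈ 8.8715)
h(D) = -5
(R - h(-5)) + N*(-133) = (2830/319 - 1*(-5)) - 95*(-133) = (2830/319 + 5) + 12635 = 4425/319 + 12635 = 4034990/319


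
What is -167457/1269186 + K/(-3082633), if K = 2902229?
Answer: -1399892296625/1304144882246 ≈ -1.0734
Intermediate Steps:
-167457/1269186 + K/(-3082633) = -167457/1269186 + 2902229/(-3082633) = -167457*1/1269186 + 2902229*(-1/3082633) = -55819/423062 - 2902229/3082633 = -1399892296625/1304144882246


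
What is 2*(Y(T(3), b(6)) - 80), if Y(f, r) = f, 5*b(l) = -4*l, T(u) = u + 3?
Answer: -148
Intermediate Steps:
T(u) = 3 + u
b(l) = -4*l/5 (b(l) = (-4*l)/5 = -4*l/5)
2*(Y(T(3), b(6)) - 80) = 2*((3 + 3) - 80) = 2*(6 - 80) = 2*(-74) = -148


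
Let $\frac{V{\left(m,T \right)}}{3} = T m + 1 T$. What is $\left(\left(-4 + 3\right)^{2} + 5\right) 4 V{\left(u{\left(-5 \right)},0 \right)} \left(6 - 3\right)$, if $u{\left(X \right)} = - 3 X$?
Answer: $0$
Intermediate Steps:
$V{\left(m,T \right)} = 3 T + 3 T m$ ($V{\left(m,T \right)} = 3 \left(T m + 1 T\right) = 3 \left(T m + T\right) = 3 \left(T + T m\right) = 3 T + 3 T m$)
$\left(\left(-4 + 3\right)^{2} + 5\right) 4 V{\left(u{\left(-5 \right)},0 \right)} \left(6 - 3\right) = \left(\left(-4 + 3\right)^{2} + 5\right) 4 \cdot 3 \cdot 0 \left(1 - -15\right) \left(6 - 3\right) = \left(\left(-1\right)^{2} + 5\right) 4 \cdot 3 \cdot 0 \left(1 + 15\right) 3 = \left(1 + 5\right) 4 \cdot 3 \cdot 0 \cdot 16 \cdot 3 = 6 \cdot 4 \cdot 0 \cdot 3 = 6 \cdot 0 \cdot 3 = 6 \cdot 0 = 0$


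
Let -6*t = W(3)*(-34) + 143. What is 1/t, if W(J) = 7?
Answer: 6/95 ≈ 0.063158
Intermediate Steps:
t = 95/6 (t = -(7*(-34) + 143)/6 = -(-238 + 143)/6 = -1/6*(-95) = 95/6 ≈ 15.833)
1/t = 1/(95/6) = 6/95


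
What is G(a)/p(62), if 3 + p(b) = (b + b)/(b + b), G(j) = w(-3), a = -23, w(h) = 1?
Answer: -1/2 ≈ -0.50000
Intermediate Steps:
G(j) = 1
p(b) = -2 (p(b) = -3 + (b + b)/(b + b) = -3 + (2*b)/((2*b)) = -3 + (2*b)*(1/(2*b)) = -3 + 1 = -2)
G(a)/p(62) = 1/(-2) = 1*(-1/2) = -1/2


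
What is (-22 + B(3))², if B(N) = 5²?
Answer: 9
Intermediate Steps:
B(N) = 25
(-22 + B(3))² = (-22 + 25)² = 3² = 9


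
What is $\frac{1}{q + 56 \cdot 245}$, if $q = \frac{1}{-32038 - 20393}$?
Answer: $\frac{52431}{719353319} \approx 7.2886 \cdot 10^{-5}$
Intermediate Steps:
$q = - \frac{1}{52431}$ ($q = \frac{1}{-52431} = - \frac{1}{52431} \approx -1.9073 \cdot 10^{-5}$)
$\frac{1}{q + 56 \cdot 245} = \frac{1}{- \frac{1}{52431} + 56 \cdot 245} = \frac{1}{- \frac{1}{52431} + 13720} = \frac{1}{\frac{719353319}{52431}} = \frac{52431}{719353319}$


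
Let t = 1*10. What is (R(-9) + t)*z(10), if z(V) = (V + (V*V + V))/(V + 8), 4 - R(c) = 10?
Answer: 80/3 ≈ 26.667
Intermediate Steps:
R(c) = -6 (R(c) = 4 - 1*10 = 4 - 10 = -6)
t = 10
z(V) = (V² + 2*V)/(8 + V) (z(V) = (V + (V² + V))/(8 + V) = (V + (V + V²))/(8 + V) = (V² + 2*V)/(8 + V))
(R(-9) + t)*z(10) = (-6 + 10)*(10*(2 + 10)/(8 + 10)) = 4*(10*12/18) = 4*(10*(1/18)*12) = 4*(20/3) = 80/3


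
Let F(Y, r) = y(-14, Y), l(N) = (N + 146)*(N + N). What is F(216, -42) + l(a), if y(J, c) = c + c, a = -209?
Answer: 26766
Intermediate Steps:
l(N) = 2*N*(146 + N) (l(N) = (146 + N)*(2*N) = 2*N*(146 + N))
y(J, c) = 2*c
F(Y, r) = 2*Y
F(216, -42) + l(a) = 2*216 + 2*(-209)*(146 - 209) = 432 + 2*(-209)*(-63) = 432 + 26334 = 26766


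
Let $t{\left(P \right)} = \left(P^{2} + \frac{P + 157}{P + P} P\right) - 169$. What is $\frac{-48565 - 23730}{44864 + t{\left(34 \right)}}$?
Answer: $- \frac{144590}{91893} \approx -1.5735$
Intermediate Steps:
$t{\left(P \right)} = - \frac{181}{2} + P^{2} + \frac{P}{2}$ ($t{\left(P \right)} = \left(P^{2} + \frac{157 + P}{2 P} P\right) - 169 = \left(P^{2} + \left(\frac{157}{2} + \frac{P}{2}\right)\right) - 169 = \left(\frac{157}{2} + P^{2} + \frac{P}{2}\right) - 169 = - \frac{181}{2} + P^{2} + \frac{P}{2}$)
$\frac{-48565 - 23730}{44864 + t{\left(34 \right)}} = \frac{-48565 - 23730}{44864 + \left(- \frac{181}{2} + 34^{2} + \frac{1}{2} \cdot 34\right)} = - \frac{72295}{44864 + \left(- \frac{181}{2} + 1156 + 17\right)} = - \frac{72295}{44864 + \frac{2165}{2}} = - \frac{72295}{\frac{91893}{2}} = \left(-72295\right) \frac{2}{91893} = - \frac{144590}{91893}$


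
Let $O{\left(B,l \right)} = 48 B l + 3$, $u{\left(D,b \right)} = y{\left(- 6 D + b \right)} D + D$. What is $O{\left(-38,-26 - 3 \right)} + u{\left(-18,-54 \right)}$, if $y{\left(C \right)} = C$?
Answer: $51909$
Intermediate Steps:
$u{\left(D,b \right)} = D + D \left(b - 6 D\right)$ ($u{\left(D,b \right)} = \left(- 6 D + b\right) D + D = \left(b - 6 D\right) D + D = D \left(b - 6 D\right) + D = D + D \left(b - 6 D\right)$)
$O{\left(B,l \right)} = 3 + 48 B l$ ($O{\left(B,l \right)} = 48 B l + 3 = 3 + 48 B l$)
$O{\left(-38,-26 - 3 \right)} + u{\left(-18,-54 \right)} = \left(3 + 48 \left(-38\right) \left(-26 - 3\right)\right) - 18 \left(1 - 54 - -108\right) = \left(3 + 48 \left(-38\right) \left(-29\right)\right) - 18 \left(1 - 54 + 108\right) = \left(3 + 52896\right) - 990 = 52899 - 990 = 51909$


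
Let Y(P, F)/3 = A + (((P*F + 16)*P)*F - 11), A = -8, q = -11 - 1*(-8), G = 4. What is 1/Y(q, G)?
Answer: -1/201 ≈ -0.0049751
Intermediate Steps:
q = -3 (q = -11 + 8 = -3)
Y(P, F) = -57 + 3*F*P*(16 + F*P) (Y(P, F) = 3*(-8 + (((P*F + 16)*P)*F - 11)) = 3*(-8 + (((F*P + 16)*P)*F - 11)) = 3*(-8 + (((16 + F*P)*P)*F - 11)) = 3*(-8 + ((P*(16 + F*P))*F - 11)) = 3*(-8 + (F*P*(16 + F*P) - 11)) = 3*(-8 + (-11 + F*P*(16 + F*P))) = 3*(-19 + F*P*(16 + F*P)) = -57 + 3*F*P*(16 + F*P))
1/Y(q, G) = 1/(-57 + 3*4**2*(-3)**2 + 48*4*(-3)) = 1/(-57 + 3*16*9 - 576) = 1/(-57 + 432 - 576) = 1/(-201) = -1/201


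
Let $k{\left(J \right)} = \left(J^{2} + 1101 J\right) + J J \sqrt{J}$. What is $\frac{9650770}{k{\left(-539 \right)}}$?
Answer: $- \frac{5423732740}{84572691357} - \frac{67555390 i \sqrt{11}}{156906663} \approx -0.064131 - 1.428 i$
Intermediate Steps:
$k{\left(J \right)} = J^{2} + J^{\frac{5}{2}} + 1101 J$ ($k{\left(J \right)} = \left(J^{2} + 1101 J\right) + J^{2} \sqrt{J} = \left(J^{2} + 1101 J\right) + J^{\frac{5}{2}} = J^{2} + J^{\frac{5}{2}} + 1101 J$)
$\frac{9650770}{k{\left(-539 \right)}} = \frac{9650770}{\left(-539\right)^{2} + \left(-539\right)^{\frac{5}{2}} + 1101 \left(-539\right)} = \frac{9650770}{290521 + 2033647 i \sqrt{11} - 593439} = \frac{9650770}{-302918 + 2033647 i \sqrt{11}}$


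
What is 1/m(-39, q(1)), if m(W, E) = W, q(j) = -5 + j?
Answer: -1/39 ≈ -0.025641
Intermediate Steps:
1/m(-39, q(1)) = 1/(-39) = -1/39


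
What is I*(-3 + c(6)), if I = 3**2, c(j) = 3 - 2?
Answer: -18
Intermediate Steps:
c(j) = 1
I = 9
I*(-3 + c(6)) = 9*(-3 + 1) = 9*(-2) = -18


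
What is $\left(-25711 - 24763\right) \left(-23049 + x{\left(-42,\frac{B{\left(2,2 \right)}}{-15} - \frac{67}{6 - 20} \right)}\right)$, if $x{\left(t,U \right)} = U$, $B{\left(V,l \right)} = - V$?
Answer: $\frac{122128328909}{105} \approx 1.1631 \cdot 10^{9}$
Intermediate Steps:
$\left(-25711 - 24763\right) \left(-23049 + x{\left(-42,\frac{B{\left(2,2 \right)}}{-15} - \frac{67}{6 - 20} \right)}\right) = \left(-25711 - 24763\right) \left(-23049 - \left(\frac{67}{6 - 20} - \frac{\left(-1\right) 2}{-15}\right)\right) = - 50474 \left(-23049 - \left(- \frac{2}{15} + \frac{67}{6 - 20}\right)\right) = - 50474 \left(-23049 - \left(- \frac{2}{15} + \frac{67}{-14}\right)\right) = - 50474 \left(-23049 + \left(\frac{2}{15} - - \frac{67}{14}\right)\right) = - 50474 \left(-23049 + \left(\frac{2}{15} + \frac{67}{14}\right)\right) = - 50474 \left(-23049 + \frac{1033}{210}\right) = \left(-50474\right) \left(- \frac{4839257}{210}\right) = \frac{122128328909}{105}$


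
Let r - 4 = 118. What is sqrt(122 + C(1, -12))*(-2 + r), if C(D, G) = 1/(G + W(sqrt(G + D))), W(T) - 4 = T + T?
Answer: 60*sqrt(2)*sqrt((975 - 244*I*sqrt(11))/(4 - I*sqrt(11))) ≈ 1325.0 - 0.33374*I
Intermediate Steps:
W(T) = 4 + 2*T (W(T) = 4 + (T + T) = 4 + 2*T)
r = 122 (r = 4 + 118 = 122)
C(D, G) = 1/(4 + G + 2*sqrt(D + G)) (C(D, G) = 1/(G + (4 + 2*sqrt(G + D))) = 1/(G + (4 + 2*sqrt(D + G))) = 1/(4 + G + 2*sqrt(D + G)))
sqrt(122 + C(1, -12))*(-2 + r) = sqrt(122 + 1/(4 - 12 + 2*sqrt(1 - 12)))*(-2 + 122) = sqrt(122 + 1/(4 - 12 + 2*sqrt(-11)))*120 = sqrt(122 + 1/(4 - 12 + 2*(I*sqrt(11))))*120 = sqrt(122 + 1/(4 - 12 + 2*I*sqrt(11)))*120 = sqrt(122 + 1/(-8 + 2*I*sqrt(11)))*120 = 120*sqrt(122 + 1/(-8 + 2*I*sqrt(11)))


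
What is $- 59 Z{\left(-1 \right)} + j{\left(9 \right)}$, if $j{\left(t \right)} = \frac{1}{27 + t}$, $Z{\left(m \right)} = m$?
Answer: $\frac{2125}{36} \approx 59.028$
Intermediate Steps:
$- 59 Z{\left(-1 \right)} + j{\left(9 \right)} = \left(-59\right) \left(-1\right) + \frac{1}{27 + 9} = 59 + \frac{1}{36} = \frac{2125}{36}$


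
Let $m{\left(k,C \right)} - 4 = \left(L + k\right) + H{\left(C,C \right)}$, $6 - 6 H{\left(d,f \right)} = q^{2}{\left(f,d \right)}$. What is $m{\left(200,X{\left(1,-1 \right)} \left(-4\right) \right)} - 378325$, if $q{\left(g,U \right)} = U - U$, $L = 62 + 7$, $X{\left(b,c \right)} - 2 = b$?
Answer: $-378051$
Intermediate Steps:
$X{\left(b,c \right)} = 2 + b$
$L = 69$
$q{\left(g,U \right)} = 0$
$H{\left(d,f \right)} = 1$ ($H{\left(d,f \right)} = 1 - \frac{0^{2}}{6} = 1 - 0 = 1 + 0 = 1$)
$m{\left(k,C \right)} = 74 + k$ ($m{\left(k,C \right)} = 4 + \left(\left(69 + k\right) + 1\right) = 4 + \left(70 + k\right) = 74 + k$)
$m{\left(200,X{\left(1,-1 \right)} \left(-4\right) \right)} - 378325 = \left(74 + 200\right) - 378325 = 274 - 378325 = -378051$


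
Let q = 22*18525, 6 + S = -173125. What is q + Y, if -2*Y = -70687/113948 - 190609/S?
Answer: 16080227229935465/39455862376 ≈ 4.0755e+5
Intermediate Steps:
S = -173131 (S = -6 - 173125 = -173131)
q = 407550
Y = -9481403335/39455862376 (Y = -(-70687/113948 - 190609/(-173131))/2 = -(-70687*1/113948 - 190609*(-1/173131))/2 = -(-70687/113948 + 190609/173131)/2 = -½*9481403335/19727931188 = -9481403335/39455862376 ≈ -0.24030)
q + Y = 407550 - 9481403335/39455862376 = 16080227229935465/39455862376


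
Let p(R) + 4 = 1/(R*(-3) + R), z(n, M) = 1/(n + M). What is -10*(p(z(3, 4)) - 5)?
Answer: 125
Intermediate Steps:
z(n, M) = 1/(M + n)
p(R) = -4 - 1/(2*R) (p(R) = -4 + 1/(R*(-3) + R) = -4 + 1/(-3*R + R) = -4 + 1/(-2*R) = -4 - 1/(2*R))
-10*(p(z(3, 4)) - 5) = -10*((-4 - 1/(2*(1/(4 + 3)))) - 5) = -10*((-4 - 1/(2*(1/7))) - 5) = -10*((-4 - 1/(2*⅐)) - 5) = -10*((-4 - ½*7) - 5) = -10*((-4 - 7/2) - 5) = -10*(-15/2 - 5) = -10*(-25/2) = 125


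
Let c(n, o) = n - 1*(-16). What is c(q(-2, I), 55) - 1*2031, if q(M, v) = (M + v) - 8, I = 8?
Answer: -2017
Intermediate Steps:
q(M, v) = -8 + M + v
c(n, o) = 16 + n (c(n, o) = n + 16 = 16 + n)
c(q(-2, I), 55) - 1*2031 = (16 + (-8 - 2 + 8)) - 1*2031 = (16 - 2) - 2031 = 14 - 2031 = -2017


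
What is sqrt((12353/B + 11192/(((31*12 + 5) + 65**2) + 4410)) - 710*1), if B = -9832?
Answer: I*sqrt(87099037292428842)/11075748 ≈ 26.646*I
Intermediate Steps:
sqrt((12353/B + 11192/(((31*12 + 5) + 65**2) + 4410)) - 710*1) = sqrt((12353/(-9832) + 11192/(((31*12 + 5) + 65**2) + 4410)) - 710*1) = sqrt((12353*(-1/9832) + 11192/(((372 + 5) + 4225) + 4410)) - 710) = sqrt((-12353/9832 + 11192/((377 + 4225) + 4410)) - 710) = sqrt((-12353/9832 + 11192/(4602 + 4410)) - 710) = sqrt((-12353/9832 + 11192/9012) - 710) = sqrt((-12353/9832 + 11192*(1/9012)) - 710) = sqrt((-12353/9832 + 2798/2253) - 710) = sqrt(-321373/22151496 - 710) = sqrt(-15727883533/22151496) = I*sqrt(87099037292428842)/11075748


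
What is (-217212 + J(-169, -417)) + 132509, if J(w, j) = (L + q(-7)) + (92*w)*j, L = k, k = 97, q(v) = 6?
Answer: 6398916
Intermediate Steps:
L = 97
J(w, j) = 103 + 92*j*w (J(w, j) = (97 + 6) + (92*w)*j = 103 + 92*j*w)
(-217212 + J(-169, -417)) + 132509 = (-217212 + (103 + 92*(-417)*(-169))) + 132509 = (-217212 + (103 + 6483516)) + 132509 = (-217212 + 6483619) + 132509 = 6266407 + 132509 = 6398916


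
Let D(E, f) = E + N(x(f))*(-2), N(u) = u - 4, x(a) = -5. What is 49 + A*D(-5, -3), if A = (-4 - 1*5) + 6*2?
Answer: 88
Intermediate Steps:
N(u) = -4 + u
A = 3 (A = (-4 - 5) + 12 = -9 + 12 = 3)
D(E, f) = 18 + E (D(E, f) = E + (-4 - 5)*(-2) = E - 9*(-2) = E + 18 = 18 + E)
49 + A*D(-5, -3) = 49 + 3*(18 - 5) = 49 + 3*13 = 49 + 39 = 88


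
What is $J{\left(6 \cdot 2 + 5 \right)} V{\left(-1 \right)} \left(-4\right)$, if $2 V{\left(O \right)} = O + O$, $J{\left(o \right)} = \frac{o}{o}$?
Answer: $4$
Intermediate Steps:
$J{\left(o \right)} = 1$
$V{\left(O \right)} = O$ ($V{\left(O \right)} = \frac{O + O}{2} = \frac{2 O}{2} = O$)
$J{\left(6 \cdot 2 + 5 \right)} V{\left(-1 \right)} \left(-4\right) = 1 \left(-1\right) \left(-4\right) = \left(-1\right) \left(-4\right) = 4$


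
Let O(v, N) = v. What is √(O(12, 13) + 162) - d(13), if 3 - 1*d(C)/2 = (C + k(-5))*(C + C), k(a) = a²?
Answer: 1970 + √174 ≈ 1983.2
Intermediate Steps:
d(C) = 6 - 4*C*(25 + C) (d(C) = 6 - 2*(C + (-5)²)*(C + C) = 6 - 2*(C + 25)*2*C = 6 - 2*(25 + C)*2*C = 6 - 4*C*(25 + C))
√(O(12, 13) + 162) - d(13) = √(12 + 162) - (6 - 100*13 - 4*13²) = √174 - (6 - 1300 - 4*169) = √174 - (6 - 1300 - 676) = √174 - 1*(-1970) = √174 + 1970 = 1970 + √174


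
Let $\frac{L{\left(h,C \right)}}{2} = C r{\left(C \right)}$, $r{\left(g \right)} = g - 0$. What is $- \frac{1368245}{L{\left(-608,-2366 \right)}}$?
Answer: $- \frac{1368245}{11195912} \approx -0.12221$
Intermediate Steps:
$r{\left(g \right)} = g$ ($r{\left(g \right)} = g + 0 = g$)
$L{\left(h,C \right)} = 2 C^{2}$ ($L{\left(h,C \right)} = 2 C C = 2 C^{2}$)
$- \frac{1368245}{L{\left(-608,-2366 \right)}} = - \frac{1368245}{2 \left(-2366\right)^{2}} = - \frac{1368245}{2 \cdot 5597956} = - \frac{1368245}{11195912}$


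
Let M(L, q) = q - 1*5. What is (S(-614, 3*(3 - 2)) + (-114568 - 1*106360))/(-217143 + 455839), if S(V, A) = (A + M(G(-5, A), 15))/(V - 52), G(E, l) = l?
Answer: -147138061/158971536 ≈ -0.92556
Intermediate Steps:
M(L, q) = -5 + q (M(L, q) = q - 5 = -5 + q)
S(V, A) = (10 + A)/(-52 + V) (S(V, A) = (A + (-5 + 15))/(V - 52) = (A + 10)/(-52 + V) = (10 + A)/(-52 + V))
(S(-614, 3*(3 - 2)) + (-114568 - 1*106360))/(-217143 + 455839) = ((10 + 3*(3 - 2))/(-52 - 614) + (-114568 - 1*106360))/(-217143 + 455839) = ((10 + 3*1)/(-666) + (-114568 - 106360))/238696 = (-(10 + 3)/666 - 220928)*(1/238696) = (-1/666*13 - 220928)*(1/238696) = (-13/666 - 220928)*(1/238696) = -147138061/666*1/238696 = -147138061/158971536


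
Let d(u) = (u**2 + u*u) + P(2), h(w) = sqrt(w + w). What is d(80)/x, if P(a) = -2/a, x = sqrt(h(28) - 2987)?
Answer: -12799*I/sqrt(2987 - 2*sqrt(14)) ≈ -234.48*I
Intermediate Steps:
h(w) = sqrt(2)*sqrt(w) (h(w) = sqrt(2*w) = sqrt(2)*sqrt(w))
x = sqrt(-2987 + 2*sqrt(14)) (x = sqrt(sqrt(2)*sqrt(28) - 2987) = sqrt(sqrt(2)*(2*sqrt(7)) - 2987) = sqrt(2*sqrt(14) - 2987) = sqrt(-2987 + 2*sqrt(14)) ≈ 54.585*I)
d(u) = -1 + 2*u**2 (d(u) = (u**2 + u*u) - 2/2 = (u**2 + u**2) - 2*1/2 = 2*u**2 - 1 = -1 + 2*u**2)
d(80)/x = (-1 + 2*80**2)/(sqrt(-2987 + 2*sqrt(14))) = (-1 + 2*6400)/sqrt(-2987 + 2*sqrt(14)) = (-1 + 12800)/sqrt(-2987 + 2*sqrt(14)) = 12799/sqrt(-2987 + 2*sqrt(14))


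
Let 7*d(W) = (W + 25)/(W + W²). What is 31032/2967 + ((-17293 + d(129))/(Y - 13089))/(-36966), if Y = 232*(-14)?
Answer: 609069296128049/58233873071205 ≈ 10.459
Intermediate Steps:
d(W) = (25 + W)/(7*(W + W²)) (d(W) = ((W + 25)/(W + W²))/7 = ((25 + W)/(W + W²))/7 = (25 + W)/(7*(W + W²)))
Y = -3248
31032/2967 + ((-17293 + d(129))/(Y - 13089))/(-36966) = 31032/2967 + ((-17293 + (⅐)*(25 + 129)/(129*(1 + 129)))/(-3248 - 13089))/(-36966) = 31032*(1/2967) + ((-17293 + (⅐)*(1/129)*154/130)/(-16337))*(-1/36966) = 10344/989 + ((-17293 + (⅐)*(1/129)*(1/130)*154)*(-1/16337))*(-1/36966) = 10344/989 + ((-17293 + 11/8385)*(-1/16337))*(-1/36966) = 10344/989 - 145001794/8385*(-1/16337)*(-1/36966) = 10344/989 + (145001794/136985745)*(-1/36966) = 10344/989 - 72500897/2531907524835 = 609069296128049/58233873071205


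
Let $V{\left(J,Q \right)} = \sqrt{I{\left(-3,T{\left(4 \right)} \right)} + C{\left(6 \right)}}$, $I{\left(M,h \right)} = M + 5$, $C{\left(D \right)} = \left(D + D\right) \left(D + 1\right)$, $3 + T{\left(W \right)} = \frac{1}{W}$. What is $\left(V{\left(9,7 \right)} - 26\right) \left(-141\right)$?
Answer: $3666 - 141 \sqrt{86} \approx 2358.4$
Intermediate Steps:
$T{\left(W \right)} = -3 + \frac{1}{W}$
$C{\left(D \right)} = 2 D \left(1 + D\right)$
$I{\left(M,h \right)} = 5 + M$
$V{\left(J,Q \right)} = \sqrt{86}$ ($V{\left(J,Q \right)} = \sqrt{\left(5 - 3\right) + 2 \cdot 6 \left(1 + 6\right)} = \sqrt{2 + 2 \cdot 6 \cdot 7} = \sqrt{2 + 84} = \sqrt{86}$)
$\left(V{\left(9,7 \right)} - 26\right) \left(-141\right) = \left(\sqrt{86} - 26\right) \left(-141\right) = \left(-26 + \sqrt{86}\right) \left(-141\right) = 3666 - 141 \sqrt{86}$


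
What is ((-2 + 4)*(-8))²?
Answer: 256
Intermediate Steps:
((-2 + 4)*(-8))² = (2*(-8))² = (-16)² = 256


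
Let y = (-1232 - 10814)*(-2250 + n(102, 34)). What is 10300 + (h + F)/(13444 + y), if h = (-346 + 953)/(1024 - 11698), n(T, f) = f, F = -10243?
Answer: 2936268004101611/285074574120 ≈ 10300.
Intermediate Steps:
h = -607/10674 (h = 607/(-10674) = 607*(-1/10674) = -607/10674 ≈ -0.056867)
y = 26693936 (y = (-1232 - 10814)*(-2250 + 34) = -12046*(-2216) = 26693936)
10300 + (h + F)/(13444 + y) = 10300 + (-607/10674 - 10243)/(13444 + 26693936) = 10300 - 109334389/10674/26707380 = 10300 - 109334389/10674*1/26707380 = 10300 - 109334389/285074574120 = 2936268004101611/285074574120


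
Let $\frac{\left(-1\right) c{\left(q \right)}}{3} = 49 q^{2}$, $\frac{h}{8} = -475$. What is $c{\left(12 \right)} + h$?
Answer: $-24968$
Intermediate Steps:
$h = -3800$ ($h = 8 \left(-475\right) = -3800$)
$c{\left(q \right)} = - 147 q^{2}$ ($c{\left(q \right)} = - 3 \cdot 49 q^{2} = - 147 q^{2}$)
$c{\left(12 \right)} + h = - 147 \cdot 12^{2} - 3800 = \left(-147\right) 144 - 3800 = -21168 - 3800 = -24968$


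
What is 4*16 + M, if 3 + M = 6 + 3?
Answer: 70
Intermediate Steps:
M = 6 (M = -3 + (6 + 3) = -3 + 9 = 6)
4*16 + M = 4*16 + 6 = 64 + 6 = 70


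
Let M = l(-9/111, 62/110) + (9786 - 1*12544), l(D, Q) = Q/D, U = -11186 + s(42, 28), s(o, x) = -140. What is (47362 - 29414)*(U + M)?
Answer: -41729225636/165 ≈ -2.5290e+8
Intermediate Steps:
U = -11326 (U = -11186 - 140 = -11326)
M = -456217/165 (M = (62/110)/((-9/111)) + (9786 - 1*12544) = (62*(1/110))/((-9*1/111)) + (9786 - 12544) = 31/(55*(-3/37)) - 2758 = (31/55)*(-37/3) - 2758 = -1147/165 - 2758 = -456217/165 ≈ -2765.0)
(47362 - 29414)*(U + M) = (47362 - 29414)*(-11326 - 456217/165) = 17948*(-2325007/165) = -41729225636/165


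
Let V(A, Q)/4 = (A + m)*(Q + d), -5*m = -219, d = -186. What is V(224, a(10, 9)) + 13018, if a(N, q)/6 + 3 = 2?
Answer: -963262/5 ≈ -1.9265e+5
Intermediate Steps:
m = 219/5 (m = -⅕*(-219) = 219/5 ≈ 43.800)
a(N, q) = -6 (a(N, q) = -18 + 6*2 = -18 + 12 = -6)
V(A, Q) = 4*(-186 + Q)*(219/5 + A) (V(A, Q) = 4*((A + 219/5)*(Q - 186)) = 4*((219/5 + A)*(-186 + Q)) = 4*((-186 + Q)*(219/5 + A)) = 4*(-186 + Q)*(219/5 + A))
V(224, a(10, 9)) + 13018 = (-162936/5 - 744*224 + (876/5)*(-6) + 4*224*(-6)) + 13018 = (-162936/5 - 166656 - 5256/5 - 5376) + 13018 = -1028352/5 + 13018 = -963262/5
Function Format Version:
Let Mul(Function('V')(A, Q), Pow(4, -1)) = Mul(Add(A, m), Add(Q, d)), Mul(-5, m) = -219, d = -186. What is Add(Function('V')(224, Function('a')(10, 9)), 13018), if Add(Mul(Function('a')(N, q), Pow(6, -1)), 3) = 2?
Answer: Rational(-963262, 5) ≈ -1.9265e+5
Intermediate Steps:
m = Rational(219, 5) (m = Mul(Rational(-1, 5), -219) = Rational(219, 5) ≈ 43.800)
Function('a')(N, q) = -6 (Function('a')(N, q) = Add(-18, Mul(6, 2)) = Add(-18, 12) = -6)
Function('V')(A, Q) = Mul(4, Add(-186, Q), Add(Rational(219, 5), A)) (Function('V')(A, Q) = Mul(4, Mul(Add(A, Rational(219, 5)), Add(Q, -186))) = Mul(4, Mul(Add(Rational(219, 5), A), Add(-186, Q))) = Mul(4, Mul(Add(-186, Q), Add(Rational(219, 5), A))) = Mul(4, Add(-186, Q), Add(Rational(219, 5), A)))
Add(Function('V')(224, Function('a')(10, 9)), 13018) = Add(Add(Rational(-162936, 5), Mul(-744, 224), Mul(Rational(876, 5), -6), Mul(4, 224, -6)), 13018) = Add(Add(Rational(-162936, 5), -166656, Rational(-5256, 5), -5376), 13018) = Add(Rational(-1028352, 5), 13018) = Rational(-963262, 5)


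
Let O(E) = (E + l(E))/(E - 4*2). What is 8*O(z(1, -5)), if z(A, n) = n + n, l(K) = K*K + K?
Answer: -320/9 ≈ -35.556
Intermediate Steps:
l(K) = K + K² (l(K) = K² + K = K + K²)
z(A, n) = 2*n
O(E) = (E + E*(1 + E))/(-8 + E) (O(E) = (E + E*(1 + E))/(E - 4*2) = (E + E*(1 + E))/(E - 8) = (E + E*(1 + E))/(-8 + E))
8*O(z(1, -5)) = 8*((2*(-5))*(2 + 2*(-5))/(-8 + 2*(-5))) = 8*(-10*(2 - 10)/(-8 - 10)) = 8*(-10*(-8)/(-18)) = 8*(-10*(-1/18)*(-8)) = 8*(-40/9) = -320/9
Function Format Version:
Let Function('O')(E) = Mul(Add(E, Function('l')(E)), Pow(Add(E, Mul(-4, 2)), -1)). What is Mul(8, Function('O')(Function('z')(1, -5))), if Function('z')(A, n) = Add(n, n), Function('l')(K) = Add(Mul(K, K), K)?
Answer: Rational(-320, 9) ≈ -35.556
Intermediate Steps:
Function('l')(K) = Add(K, Pow(K, 2)) (Function('l')(K) = Add(Pow(K, 2), K) = Add(K, Pow(K, 2)))
Function('z')(A, n) = Mul(2, n)
Function('O')(E) = Mul(Pow(Add(-8, E), -1), Add(E, Mul(E, Add(1, E)))) (Function('O')(E) = Mul(Add(E, Mul(E, Add(1, E))), Pow(Add(E, Mul(-4, 2)), -1)) = Mul(Add(E, Mul(E, Add(1, E))), Pow(Add(E, -8), -1)) = Mul(Add(E, Mul(E, Add(1, E))), Pow(Add(-8, E), -1)) = Mul(Pow(Add(-8, E), -1), Add(E, Mul(E, Add(1, E)))))
Mul(8, Function('O')(Function('z')(1, -5))) = Mul(8, Mul(Mul(2, -5), Pow(Add(-8, Mul(2, -5)), -1), Add(2, Mul(2, -5)))) = Mul(8, Mul(-10, Pow(Add(-8, -10), -1), Add(2, -10))) = Mul(8, Mul(-10, Pow(-18, -1), -8)) = Mul(8, Mul(-10, Rational(-1, 18), -8)) = Mul(8, Rational(-40, 9)) = Rational(-320, 9)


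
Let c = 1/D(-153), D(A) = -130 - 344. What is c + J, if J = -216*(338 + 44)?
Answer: -39110689/474 ≈ -82512.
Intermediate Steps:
D(A) = -474
J = -82512 (J = -216*382 = -82512)
c = -1/474 (c = 1/(-474) = -1/474 ≈ -0.0021097)
c + J = -1/474 - 82512 = -39110689/474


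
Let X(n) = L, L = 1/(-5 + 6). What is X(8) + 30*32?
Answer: 961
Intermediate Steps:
L = 1 (L = 1/1 = 1)
X(n) = 1
X(8) + 30*32 = 1 + 30*32 = 1 + 960 = 961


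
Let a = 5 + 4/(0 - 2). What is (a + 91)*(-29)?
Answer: -2726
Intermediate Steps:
a = 3 (a = 5 + 4/(-2) = 5 + 4*(-½) = 5 - 2 = 3)
(a + 91)*(-29) = (3 + 91)*(-29) = 94*(-29) = -2726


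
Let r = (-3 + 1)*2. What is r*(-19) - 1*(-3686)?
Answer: 3762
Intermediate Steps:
r = -4 (r = -2*2 = -4)
r*(-19) - 1*(-3686) = -4*(-19) - 1*(-3686) = 76 + 3686 = 3762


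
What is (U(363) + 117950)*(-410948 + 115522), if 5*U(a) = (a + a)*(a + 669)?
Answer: -395570096332/5 ≈ -7.9114e+10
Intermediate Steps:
U(a) = 2*a*(669 + a)/5 (U(a) = ((a + a)*(a + 669))/5 = ((2*a)*(669 + a))/5 = (2*a*(669 + a))/5 = 2*a*(669 + a)/5)
(U(363) + 117950)*(-410948 + 115522) = ((⅖)*363*(669 + 363) + 117950)*(-410948 + 115522) = ((⅖)*363*1032 + 117950)*(-295426) = (749232/5 + 117950)*(-295426) = (1338982/5)*(-295426) = -395570096332/5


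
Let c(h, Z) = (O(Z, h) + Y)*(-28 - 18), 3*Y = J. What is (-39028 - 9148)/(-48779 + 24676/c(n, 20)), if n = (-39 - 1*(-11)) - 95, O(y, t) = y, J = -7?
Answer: 58726544/59498615 ≈ 0.98702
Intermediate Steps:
Y = -7/3 (Y = (1/3)*(-7) = -7/3 ≈ -2.3333)
n = -123 (n = (-39 + 11) - 95 = -28 - 95 = -123)
c(h, Z) = 322/3 - 46*Z (c(h, Z) = (Z - 7/3)*(-28 - 18) = (-7/3 + Z)*(-46) = 322/3 - 46*Z)
(-39028 - 9148)/(-48779 + 24676/c(n, 20)) = (-39028 - 9148)/(-48779 + 24676/(322/3 - 46*20)) = -48176/(-48779 + 24676/(322/3 - 920)) = -48176/(-48779 + 24676/(-2438/3)) = -48176/(-48779 + 24676*(-3/2438)) = -48176/(-48779 - 37014/1219) = -48176/(-59498615/1219) = -48176*(-1219/59498615) = 58726544/59498615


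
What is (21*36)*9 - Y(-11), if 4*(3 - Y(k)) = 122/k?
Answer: 149561/22 ≈ 6798.2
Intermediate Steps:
Y(k) = 3 - 61/(2*k)
(21*36)*9 - Y(-11) = (21*36)*9 - (3 - 61/2/(-11)) = 756*9 - (3 - 61/2*(-1/11)) = 6804 - (3 + 61/22) = 6804 - 1*127/22 = 6804 - 127/22 = 149561/22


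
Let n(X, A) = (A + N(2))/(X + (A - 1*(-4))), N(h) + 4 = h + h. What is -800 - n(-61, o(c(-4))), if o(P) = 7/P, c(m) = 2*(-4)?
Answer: -370407/463 ≈ -800.01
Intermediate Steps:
N(h) = -4 + 2*h (N(h) = -4 + (h + h) = -4 + 2*h)
c(m) = -8
n(X, A) = A/(4 + A + X) (n(X, A) = (A + (-4 + 2*2))/(X + (A - 1*(-4))) = (A + (-4 + 4))/(X + (A + 4)) = (A + 0)/(X + (4 + A)) = A/(4 + A + X))
-800 - n(-61, o(c(-4))) = -800 - 7/(-8)/(4 + 7/(-8) - 61) = -800 - 7*(-⅛)/(4 + 7*(-⅛) - 61) = -800 - (-7)/(8*(4 - 7/8 - 61)) = -800 - (-7)/(8*(-463/8)) = -800 - (-7)*(-8)/(8*463) = -800 - 1*7/463 = -800 - 7/463 = -370407/463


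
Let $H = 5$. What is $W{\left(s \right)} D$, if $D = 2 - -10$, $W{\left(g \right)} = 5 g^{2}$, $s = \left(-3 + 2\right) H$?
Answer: $1500$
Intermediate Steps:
$s = -5$ ($s = \left(-3 + 2\right) 5 = \left(-1\right) 5 = -5$)
$D = 12$ ($D = 2 + 10 = 12$)
$W{\left(s \right)} D = 5 \left(-5\right)^{2} \cdot 12 = 5 \cdot 25 \cdot 12 = 125 \cdot 12 = 1500$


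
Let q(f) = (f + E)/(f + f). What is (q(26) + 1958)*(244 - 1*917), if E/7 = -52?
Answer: -2626719/2 ≈ -1.3134e+6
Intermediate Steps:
E = -364 (E = 7*(-52) = -364)
q(f) = (-364 + f)/(2*f) (q(f) = (f - 364)/(f + f) = (-364 + f)/((2*f)) = (-364 + f)*(1/(2*f)) = (-364 + f)/(2*f))
(q(26) + 1958)*(244 - 1*917) = ((1/2)*(-364 + 26)/26 + 1958)*(244 - 1*917) = ((1/2)*(1/26)*(-338) + 1958)*(244 - 917) = (-13/2 + 1958)*(-673) = (3903/2)*(-673) = -2626719/2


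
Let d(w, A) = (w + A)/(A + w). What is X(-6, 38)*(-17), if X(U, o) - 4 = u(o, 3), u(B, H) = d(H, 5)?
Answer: -85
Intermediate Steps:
d(w, A) = 1 (d(w, A) = (A + w)/(A + w) = 1)
u(B, H) = 1
X(U, o) = 5 (X(U, o) = 4 + 1 = 5)
X(-6, 38)*(-17) = 5*(-17) = -85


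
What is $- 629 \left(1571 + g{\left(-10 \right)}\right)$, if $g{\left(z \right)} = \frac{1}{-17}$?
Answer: $-988122$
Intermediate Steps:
$g{\left(z \right)} = - \frac{1}{17}$
$- 629 \left(1571 + g{\left(-10 \right)}\right) = - 629 \left(1571 - \frac{1}{17}\right) = \left(-629\right) \frac{26706}{17} = -988122$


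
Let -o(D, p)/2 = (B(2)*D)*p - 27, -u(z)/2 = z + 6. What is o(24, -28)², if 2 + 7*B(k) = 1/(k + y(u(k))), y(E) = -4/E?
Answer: 538756/9 ≈ 59862.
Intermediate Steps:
u(z) = -12 - 2*z (u(z) = -2*(z + 6) = -2*(6 + z) = -12 - 2*z)
B(k) = -2/7 + 1/(7*(k - 4/(-12 - 2*k)))
o(D, p) = 54 + 4*D*p/9 (o(D, p) = -2*((((-4 - (-1 + 2*2)*(6 + 2))/(7*(2 + 2*(6 + 2))))*D)*p - 27) = -2*((((-4 - 1*(-1 + 4)*8)/(7*(2 + 2*8)))*D)*p - 27) = -2*((((-4 - 1*3*8)/(7*(2 + 16)))*D)*p - 27) = -2*((((⅐)*(-4 - 24)/18)*D)*p - 27) = -2*((((⅐)*(1/18)*(-28))*D)*p - 27) = -2*((-2*D/9)*p - 27) = -2*(-2*D*p/9 - 27) = -2*(-27 - 2*D*p/9) = 54 + 4*D*p/9)
o(24, -28)² = (54 + (4/9)*24*(-28))² = (54 - 896/3)² = (-734/3)² = 538756/9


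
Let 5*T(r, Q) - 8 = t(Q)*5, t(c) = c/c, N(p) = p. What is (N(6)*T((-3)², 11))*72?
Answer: 5616/5 ≈ 1123.2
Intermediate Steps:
t(c) = 1
T(r, Q) = 13/5 (T(r, Q) = 8/5 + (1*5)/5 = 8/5 + (⅕)*5 = 8/5 + 1 = 13/5)
(N(6)*T((-3)², 11))*72 = (6*(13/5))*72 = (78/5)*72 = 5616/5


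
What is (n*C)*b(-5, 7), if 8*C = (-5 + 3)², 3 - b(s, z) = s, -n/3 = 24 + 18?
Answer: -504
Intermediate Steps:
n = -126 (n = -3*(24 + 18) = -3*42 = -126)
b(s, z) = 3 - s
C = ½ (C = (-5 + 3)²/8 = (⅛)*(-2)² = (⅛)*4 = ½ ≈ 0.50000)
(n*C)*b(-5, 7) = (-126*½)*(3 - 1*(-5)) = -63*(3 + 5) = -63*8 = -504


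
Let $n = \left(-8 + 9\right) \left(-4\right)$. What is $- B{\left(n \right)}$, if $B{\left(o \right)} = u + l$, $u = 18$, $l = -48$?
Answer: $30$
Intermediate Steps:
$n = -4$ ($n = 1 \left(-4\right) = -4$)
$B{\left(o \right)} = -30$ ($B{\left(o \right)} = 18 - 48 = -30$)
$- B{\left(n \right)} = \left(-1\right) \left(-30\right) = 30$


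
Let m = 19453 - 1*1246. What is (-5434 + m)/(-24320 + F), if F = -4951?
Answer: -12773/29271 ≈ -0.43637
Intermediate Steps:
m = 18207 (m = 19453 - 1246 = 18207)
(-5434 + m)/(-24320 + F) = (-5434 + 18207)/(-24320 - 4951) = 12773/(-29271) = 12773*(-1/29271) = -12773/29271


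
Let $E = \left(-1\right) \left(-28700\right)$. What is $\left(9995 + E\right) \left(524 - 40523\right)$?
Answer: $-1547761305$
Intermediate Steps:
$E = 28700$
$\left(9995 + E\right) \left(524 - 40523\right) = \left(9995 + 28700\right) \left(524 - 40523\right) = 38695 \left(-39999\right) = -1547761305$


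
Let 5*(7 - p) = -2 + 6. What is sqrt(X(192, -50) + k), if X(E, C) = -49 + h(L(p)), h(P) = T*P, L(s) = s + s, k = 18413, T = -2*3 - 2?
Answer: 34*sqrt(395)/5 ≈ 135.15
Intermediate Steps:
T = -8 (T = -6 - 2 = -8)
p = 31/5 (p = 7 - (-2 + 6)/5 = 7 - 1/5*4 = 7 - 4/5 = 31/5 ≈ 6.2000)
L(s) = 2*s
h(P) = -8*P
X(E, C) = -741/5 (X(E, C) = -49 - 16*31/5 = -49 - 8*62/5 = -49 - 496/5 = -741/5)
sqrt(X(192, -50) + k) = sqrt(-741/5 + 18413) = sqrt(91324/5) = 34*sqrt(395)/5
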